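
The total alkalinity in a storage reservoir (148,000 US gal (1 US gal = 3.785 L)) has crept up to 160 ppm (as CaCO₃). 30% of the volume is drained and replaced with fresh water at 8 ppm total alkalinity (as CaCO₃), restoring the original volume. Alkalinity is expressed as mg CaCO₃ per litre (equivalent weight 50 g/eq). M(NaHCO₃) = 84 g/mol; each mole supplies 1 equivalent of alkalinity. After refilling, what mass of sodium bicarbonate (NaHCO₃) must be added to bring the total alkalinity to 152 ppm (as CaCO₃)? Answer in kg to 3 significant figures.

35.4 kg

Volume: 148,000 US gal × 3.785 L/gal = 560,180 L.
After draining 30% and refilling: 160 × 0.70 + 8 × 0.30 = 114.4 ppm.
Deficit to target: 152 − 114.4 = 37.6 mg/L.
As CaCO₃: 37.6 mg/L × 560,180 L = 21,060 g; ÷ 50 g/eq ÷ 1 = 421.3 mol NaHCO₃.
Mass: 421.3 × 84 = 35,390 g.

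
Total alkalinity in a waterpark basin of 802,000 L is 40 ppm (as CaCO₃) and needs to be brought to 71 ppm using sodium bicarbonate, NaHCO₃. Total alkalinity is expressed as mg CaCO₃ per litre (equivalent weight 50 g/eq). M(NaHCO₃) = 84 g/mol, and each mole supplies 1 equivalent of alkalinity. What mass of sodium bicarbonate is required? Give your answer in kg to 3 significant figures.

41.8 kg

Alkalinity to add: (71 − 40) = 31 mg/L as CaCO₃ × 802,000 L = 24,860 g as CaCO₃.
Equivalents: 24,860 g ÷ 50 g/eq = 497.2 eq.
NaHCO₃ supplies 1 eq per mole → 497.2 mol.
Mass: 497.2 mol × 84 g/mol = 41,770 g.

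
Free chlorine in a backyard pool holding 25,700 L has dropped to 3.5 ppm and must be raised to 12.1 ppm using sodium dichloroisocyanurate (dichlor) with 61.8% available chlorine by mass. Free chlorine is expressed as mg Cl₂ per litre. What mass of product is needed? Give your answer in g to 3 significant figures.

358 g

Chlorine deficit: 12.1 − 3.5 = 8.6 ppm = 8.6 mg/L as Cl₂.
Cl₂ equivalent needed: 8.6 mg/L × 25,700 L = 221,000 mg = 221 g.
Product at 61.8% available chlorine: 221 / 0.618 = 357.6 g.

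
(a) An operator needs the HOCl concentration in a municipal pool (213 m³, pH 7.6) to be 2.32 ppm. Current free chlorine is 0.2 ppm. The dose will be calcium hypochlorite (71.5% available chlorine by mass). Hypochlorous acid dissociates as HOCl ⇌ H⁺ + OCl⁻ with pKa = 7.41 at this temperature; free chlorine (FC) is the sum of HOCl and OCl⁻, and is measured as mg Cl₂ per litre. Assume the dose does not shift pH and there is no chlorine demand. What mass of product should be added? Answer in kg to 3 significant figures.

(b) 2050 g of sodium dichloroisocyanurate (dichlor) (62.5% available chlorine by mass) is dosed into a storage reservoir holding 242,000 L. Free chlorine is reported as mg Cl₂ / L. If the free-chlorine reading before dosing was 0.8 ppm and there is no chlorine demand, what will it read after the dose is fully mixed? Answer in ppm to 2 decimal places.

(a) Volume: 213 m³ = 213,000 L.
(a) [OCl⁻]/[HOCl] = 10^(pH − pKa) = 10^(7.6 − 7.41) = 1.549; fraction as HOCl = 1/(1 + 1.549) = 0.3923.
(a) Free chlorine required for 2.32 ppm HOCl: 2.32 / 0.3923 = 5.913 ppm.
(a) FC to add: 5.913 − 0.2 = 5.713 mg/L as Cl₂.
(a) Cl₂ equivalent: 5.713 mg/L × 213,000 L = 1217 g.
(a) Product at 71.5% available Cl: 1217 / 0.715 = 1702 g.

(b) Available chlorine delivered: 2050 g × 0.625 = 1281 g as Cl₂.
(b) Concentration rise: 1281 g / 242,000 L = 5.294 mg/L = 5.29 ppm.
(b) Final FC: 0.8 + 5.29 = 6.09 ppm.

(a) 1.70 kg; (b) 6.09 ppm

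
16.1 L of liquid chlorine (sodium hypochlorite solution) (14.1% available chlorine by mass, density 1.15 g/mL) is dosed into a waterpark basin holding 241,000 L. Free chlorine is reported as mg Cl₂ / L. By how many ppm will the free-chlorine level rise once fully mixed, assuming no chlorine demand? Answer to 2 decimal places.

Mass of solution: 16.1 L × 1000 mL/L × 1.15 g/mL = 18,520 g.
Available chlorine delivered: 18,520 g × 0.141 = 2611 g as Cl₂.
Concentration rise: 2611 g / 241,000 L = 10.83 mg/L = 10.83 ppm.

10.83 ppm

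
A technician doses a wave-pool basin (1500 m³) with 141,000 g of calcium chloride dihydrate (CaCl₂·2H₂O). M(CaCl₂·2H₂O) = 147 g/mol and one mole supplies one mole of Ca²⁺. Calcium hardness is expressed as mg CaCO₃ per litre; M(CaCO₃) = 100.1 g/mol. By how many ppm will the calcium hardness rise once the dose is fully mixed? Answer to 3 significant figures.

64.0 ppm

Volume: 1500 m³ = 1,500,000 L.
Moles of Ca²⁺: 141,000 g ÷ 147 g/mol = 959.2 mol.
As CaCO₃: 959.2 mol × 100.1 g/mol = 96,010 g.
Rise: 96,010 g / 1,500,000 L × 1000 = 64.01 mg/L.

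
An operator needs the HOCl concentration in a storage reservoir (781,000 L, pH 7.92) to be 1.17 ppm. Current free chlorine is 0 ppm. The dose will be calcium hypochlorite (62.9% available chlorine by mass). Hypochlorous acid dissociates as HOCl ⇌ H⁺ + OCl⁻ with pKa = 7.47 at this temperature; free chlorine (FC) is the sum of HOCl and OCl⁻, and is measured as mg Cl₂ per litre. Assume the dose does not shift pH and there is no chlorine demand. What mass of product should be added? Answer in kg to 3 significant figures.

[OCl⁻]/[HOCl] = 10^(pH − pKa) = 10^(7.92 − 7.47) = 2.818; fraction as HOCl = 1/(1 + 2.818) = 0.2619.
Free chlorine required for 1.17 ppm HOCl: 1.17 / 0.2619 = 4.468 ppm.
FC to add: 4.468 − 0 = 4.468 mg/L as Cl₂.
Cl₂ equivalent: 4.468 mg/L × 781,000 L = 3489 g.
Product at 62.9% available Cl: 3489 / 0.629 = 5547 g.

5.55 kg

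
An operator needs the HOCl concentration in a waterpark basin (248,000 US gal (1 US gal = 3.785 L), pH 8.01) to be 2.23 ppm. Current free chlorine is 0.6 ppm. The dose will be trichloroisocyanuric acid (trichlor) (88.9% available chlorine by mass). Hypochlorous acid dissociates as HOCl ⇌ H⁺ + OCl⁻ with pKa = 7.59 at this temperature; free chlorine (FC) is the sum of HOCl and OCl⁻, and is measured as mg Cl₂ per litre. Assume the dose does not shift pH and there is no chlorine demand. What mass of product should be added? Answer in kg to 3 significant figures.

7.91 kg

Volume: 248,000 US gal × 3.785 L/gal = 938,680 L.
[OCl⁻]/[HOCl] = 10^(pH − pKa) = 10^(8.01 − 7.59) = 2.63; fraction as HOCl = 1/(1 + 2.63) = 0.2755.
Free chlorine required for 2.23 ppm HOCl: 2.23 / 0.2755 = 8.095 ppm.
FC to add: 8.095 − 0.6 = 7.495 mg/L as Cl₂.
Cl₂ equivalent: 7.495 mg/L × 938,680 L = 7036 g.
Product at 88.9% available Cl: 7036 / 0.889 = 7914 g.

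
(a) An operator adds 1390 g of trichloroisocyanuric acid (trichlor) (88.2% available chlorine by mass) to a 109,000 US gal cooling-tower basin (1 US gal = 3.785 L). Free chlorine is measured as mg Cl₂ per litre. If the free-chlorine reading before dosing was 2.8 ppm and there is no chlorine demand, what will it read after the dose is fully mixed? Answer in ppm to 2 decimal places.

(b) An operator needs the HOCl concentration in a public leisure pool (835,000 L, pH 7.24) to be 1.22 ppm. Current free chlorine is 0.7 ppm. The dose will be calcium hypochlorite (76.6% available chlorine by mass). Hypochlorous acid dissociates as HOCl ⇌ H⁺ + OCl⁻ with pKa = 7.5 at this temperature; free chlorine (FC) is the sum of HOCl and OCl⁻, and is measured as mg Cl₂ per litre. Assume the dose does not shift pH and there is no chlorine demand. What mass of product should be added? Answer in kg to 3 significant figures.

(a) Volume: 109,000 US gal × 3.785 L/gal = 412,565 L.
(a) Available chlorine delivered: 1390 g × 0.882 = 1226 g as Cl₂.
(a) Concentration rise: 1226 g / 412,565 L = 2.972 mg/L = 2.97 ppm.
(a) Final FC: 2.8 + 2.97 = 5.77 ppm.

(b) [OCl⁻]/[HOCl] = 10^(pH − pKa) = 10^(7.24 − 7.5) = 0.5495; fraction as HOCl = 1/(1 + 0.5495) = 0.6454.
(b) Free chlorine required for 1.22 ppm HOCl: 1.22 / 0.6454 = 1.89 ppm.
(b) FC to add: 1.89 − 0.7 = 1.19 mg/L as Cl₂.
(b) Cl₂ equivalent: 1.19 mg/L × 835,000 L = 994 g.
(b) Product at 76.6% available Cl: 994 / 0.766 = 1298 g.

(a) 5.77 ppm; (b) 1.30 kg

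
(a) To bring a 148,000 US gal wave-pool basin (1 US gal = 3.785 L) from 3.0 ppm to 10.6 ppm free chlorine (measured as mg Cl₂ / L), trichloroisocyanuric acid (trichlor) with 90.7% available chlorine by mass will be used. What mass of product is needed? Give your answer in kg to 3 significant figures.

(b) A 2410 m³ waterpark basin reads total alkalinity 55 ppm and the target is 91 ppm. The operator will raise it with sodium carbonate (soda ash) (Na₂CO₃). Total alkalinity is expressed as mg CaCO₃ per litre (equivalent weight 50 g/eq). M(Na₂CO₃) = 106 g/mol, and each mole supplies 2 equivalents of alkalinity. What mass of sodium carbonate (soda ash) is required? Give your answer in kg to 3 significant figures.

(a) Volume: 148,000 US gal × 3.785 L/gal = 560,180 L.
(a) Chlorine deficit: 10.6 − 3.0 = 7.6 ppm = 7.6 mg/L as Cl₂.
(a) Cl₂ equivalent needed: 7.6 mg/L × 560,180 L = 4,257,000 mg = 4257 g.
(a) Product at 90.7% available chlorine: 4257 / 0.907 = 4694 g.

(b) Volume: 2410 m³ = 2,410,000 L.
(b) Alkalinity to add: (91 − 55) = 36 mg/L as CaCO₃ × 2,410,000 L = 86,760 g as CaCO₃.
(b) Equivalents: 86,760 g ÷ 50 g/eq = 1735 eq.
(b) Each mole of Na₂CO₃ supplies 2 eq, so 1735 / 2 = 867.6 mol.
(b) Mass: 867.6 mol × 106 g/mol = 91,970 g.

(a) 4.69 kg; (b) 92.0 kg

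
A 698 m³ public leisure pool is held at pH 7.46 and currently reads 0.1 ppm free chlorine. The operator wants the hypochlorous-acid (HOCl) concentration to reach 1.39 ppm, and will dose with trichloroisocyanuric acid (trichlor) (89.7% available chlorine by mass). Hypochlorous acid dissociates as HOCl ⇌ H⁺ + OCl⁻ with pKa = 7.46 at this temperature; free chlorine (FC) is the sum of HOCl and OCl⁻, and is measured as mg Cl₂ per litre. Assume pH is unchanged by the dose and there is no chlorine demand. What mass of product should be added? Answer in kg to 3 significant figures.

Volume: 698 m³ = 698,000 L.
[OCl⁻]/[HOCl] = 10^(pH − pKa) = 10^(7.46 − 7.46) = 1; fraction as HOCl = 1/(1 + 1) = 0.5.
Free chlorine required for 1.39 ppm HOCl: 1.39 / 0.5 = 2.78 ppm.
FC to add: 2.78 − 0.1 = 2.68 mg/L as Cl₂.
Cl₂ equivalent: 2.68 mg/L × 698,000 L = 1871 g.
Product at 89.7% available Cl: 1871 / 0.897 = 2085 g.

2.09 kg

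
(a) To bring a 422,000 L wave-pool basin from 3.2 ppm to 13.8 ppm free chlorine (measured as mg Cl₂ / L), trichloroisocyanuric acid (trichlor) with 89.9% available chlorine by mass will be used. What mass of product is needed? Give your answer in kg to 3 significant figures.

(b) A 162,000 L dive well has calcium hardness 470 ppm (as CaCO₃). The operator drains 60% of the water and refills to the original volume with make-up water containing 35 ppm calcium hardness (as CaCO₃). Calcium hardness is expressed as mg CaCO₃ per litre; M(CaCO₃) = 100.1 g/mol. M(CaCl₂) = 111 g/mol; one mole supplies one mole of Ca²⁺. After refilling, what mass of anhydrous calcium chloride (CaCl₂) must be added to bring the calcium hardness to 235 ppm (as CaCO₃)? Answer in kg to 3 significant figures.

(a) 4.98 kg; (b) 4.67 kg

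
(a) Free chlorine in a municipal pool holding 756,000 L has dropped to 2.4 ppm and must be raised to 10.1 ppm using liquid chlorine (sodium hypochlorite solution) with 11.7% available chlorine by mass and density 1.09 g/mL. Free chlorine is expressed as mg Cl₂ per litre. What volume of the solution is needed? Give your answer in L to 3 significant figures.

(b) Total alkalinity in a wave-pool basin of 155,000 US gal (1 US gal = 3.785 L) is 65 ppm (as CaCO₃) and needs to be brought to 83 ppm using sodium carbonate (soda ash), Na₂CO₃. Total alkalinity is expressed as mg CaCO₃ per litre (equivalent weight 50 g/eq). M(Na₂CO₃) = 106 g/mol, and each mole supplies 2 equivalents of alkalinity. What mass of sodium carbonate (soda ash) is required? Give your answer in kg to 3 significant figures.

(a) Chlorine deficit: 10.1 − 2.4 = 7.7 ppm = 7.7 mg/L as Cl₂.
(a) Cl₂ equivalent needed: 7.7 mg/L × 756,000 L = 5,821,000 mg = 5821 g.
(a) Product at 11.7% available chlorine: 5821 / 0.117 = 49,750 g.
(a) Volume at density 1.09 g/mL: 49,750 g ÷ 1.09 g/mL = 45,650 mL.

(b) Volume: 155,000 US gal × 3.785 L/gal = 586,675 L.
(b) Alkalinity to add: (83 − 65) = 18 mg/L as CaCO₃ × 586,675 L = 10,560 g as CaCO₃.
(b) Equivalents: 10,560 g ÷ 50 g/eq = 211.2 eq.
(b) Each mole of Na₂CO₃ supplies 2 eq, so 211.2 / 2 = 105.6 mol.
(b) Mass: 105.6 mol × 106 g/mol = 11,190 g.

(a) 45.6 L; (b) 11.2 kg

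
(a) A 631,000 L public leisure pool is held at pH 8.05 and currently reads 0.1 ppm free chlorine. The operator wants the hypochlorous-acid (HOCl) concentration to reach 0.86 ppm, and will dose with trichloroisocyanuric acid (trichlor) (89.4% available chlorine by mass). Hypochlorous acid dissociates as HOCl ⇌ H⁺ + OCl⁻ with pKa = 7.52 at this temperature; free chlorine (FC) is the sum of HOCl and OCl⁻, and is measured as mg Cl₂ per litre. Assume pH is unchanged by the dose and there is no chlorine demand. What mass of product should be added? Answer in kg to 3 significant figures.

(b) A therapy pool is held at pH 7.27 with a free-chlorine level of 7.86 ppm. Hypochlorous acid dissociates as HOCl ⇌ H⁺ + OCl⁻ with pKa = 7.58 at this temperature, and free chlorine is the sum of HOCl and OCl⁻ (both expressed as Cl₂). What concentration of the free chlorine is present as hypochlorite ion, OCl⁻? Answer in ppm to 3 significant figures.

(a) [OCl⁻]/[HOCl] = 10^(pH − pKa) = 10^(8.05 − 7.52) = 3.388; fraction as HOCl = 1/(1 + 3.388) = 0.2279.
(a) Free chlorine required for 0.86 ppm HOCl: 0.86 / 0.2279 = 3.774 ppm.
(a) FC to add: 3.774 − 0.1 = 3.674 mg/L as Cl₂.
(a) Cl₂ equivalent: 3.674 mg/L × 631,000 L = 2318 g.
(a) Product at 89.4% available Cl: 2318 / 0.894 = 2593 g.

(b) [OCl⁻]/[HOCl] = 10^(pH − pKa) = 10^(7.27 − 7.58) = 10^-0.31 = 0.4898.
(b) Fraction as HOCl = 1 / (1 + 0.4898) = 0.6712.
(b) OCl⁻ = (1 − 0.6712) × 7.86 ppm = 2.584 ppm.

(a) 2.59 kg; (b) 2.58 ppm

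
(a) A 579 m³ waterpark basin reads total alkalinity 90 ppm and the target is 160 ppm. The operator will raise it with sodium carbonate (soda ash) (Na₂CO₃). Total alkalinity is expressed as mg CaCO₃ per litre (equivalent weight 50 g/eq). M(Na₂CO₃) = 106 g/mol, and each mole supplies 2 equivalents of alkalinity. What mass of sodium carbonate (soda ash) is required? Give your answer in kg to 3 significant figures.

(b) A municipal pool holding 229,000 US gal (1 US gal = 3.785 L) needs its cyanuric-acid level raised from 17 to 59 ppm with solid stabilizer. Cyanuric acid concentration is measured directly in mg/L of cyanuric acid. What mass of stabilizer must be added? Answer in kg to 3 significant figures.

(a) 43.0 kg; (b) 36.4 kg

(a) Volume: 579 m³ = 579,000 L.
(a) Alkalinity to add: (160 − 90) = 70 mg/L as CaCO₃ × 579,000 L = 40,530 g as CaCO₃.
(a) Equivalents: 40,530 g ÷ 50 g/eq = 810.6 eq.
(a) Each mole of Na₂CO₃ supplies 2 eq, so 810.6 / 2 = 405.3 mol.
(a) Mass: 405.3 mol × 106 g/mol = 42,960 g.

(b) Volume: 229,000 US gal × 3.785 L/gal = 866,765 L.
(b) CYA to add: (59 − 17) = 42 mg/L × 866,765 L = 36,400 g cyanuric acid.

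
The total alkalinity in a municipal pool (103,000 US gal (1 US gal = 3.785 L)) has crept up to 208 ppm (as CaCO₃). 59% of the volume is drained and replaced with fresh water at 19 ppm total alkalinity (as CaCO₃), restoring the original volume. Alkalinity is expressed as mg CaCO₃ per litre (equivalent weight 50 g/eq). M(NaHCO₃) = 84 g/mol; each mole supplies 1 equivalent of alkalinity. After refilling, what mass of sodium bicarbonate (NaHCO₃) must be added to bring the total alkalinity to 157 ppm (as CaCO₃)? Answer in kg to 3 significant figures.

39.6 kg

Volume: 103,000 US gal × 3.785 L/gal = 389,855 L.
After draining 59% and refilling: 208 × 0.41 + 19 × 0.59 = 96.49 ppm.
Deficit to target: 157 − 96.49 = 60.51 mg/L.
As CaCO₃: 60.51 mg/L × 389,855 L = 23,590 g; ÷ 50 g/eq ÷ 1 = 471.8 mol NaHCO₃.
Mass: 471.8 × 84 = 39,630 g.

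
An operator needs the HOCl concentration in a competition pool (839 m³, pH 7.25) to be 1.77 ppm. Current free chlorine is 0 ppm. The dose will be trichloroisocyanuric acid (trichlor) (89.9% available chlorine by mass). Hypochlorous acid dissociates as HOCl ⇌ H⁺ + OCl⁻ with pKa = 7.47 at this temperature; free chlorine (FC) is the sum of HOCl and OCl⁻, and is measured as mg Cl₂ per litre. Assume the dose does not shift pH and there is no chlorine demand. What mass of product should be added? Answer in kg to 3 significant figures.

2.65 kg

Volume: 839 m³ = 839,000 L.
[OCl⁻]/[HOCl] = 10^(pH − pKa) = 10^(7.25 − 7.47) = 0.6026; fraction as HOCl = 1/(1 + 0.6026) = 0.624.
Free chlorine required for 1.77 ppm HOCl: 1.77 / 0.624 = 2.837 ppm.
FC to add: 2.837 − 0 = 2.837 mg/L as Cl₂.
Cl₂ equivalent: 2.837 mg/L × 839,000 L = 2380 g.
Product at 89.9% available Cl: 2380 / 0.899 = 2647 g.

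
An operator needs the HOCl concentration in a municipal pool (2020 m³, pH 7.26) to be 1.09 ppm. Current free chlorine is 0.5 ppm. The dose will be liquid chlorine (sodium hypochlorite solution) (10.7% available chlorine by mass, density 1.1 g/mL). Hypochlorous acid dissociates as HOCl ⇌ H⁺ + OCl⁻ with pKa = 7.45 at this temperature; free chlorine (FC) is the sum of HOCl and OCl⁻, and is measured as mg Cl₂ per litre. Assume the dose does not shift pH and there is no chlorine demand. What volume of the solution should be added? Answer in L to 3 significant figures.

22.2 L

Volume: 2020 m³ = 2,020,000 L.
[OCl⁻]/[HOCl] = 10^(pH − pKa) = 10^(7.26 − 7.45) = 0.6457; fraction as HOCl = 1/(1 + 0.6457) = 0.6077.
Free chlorine required for 1.09 ppm HOCl: 1.09 / 0.6077 = 1.794 ppm.
FC to add: 1.794 − 0.5 = 1.294 mg/L as Cl₂.
Cl₂ equivalent: 1.294 mg/L × 2,020,000 L = 2613 g.
Product at 10.7% available Cl: 2613 / 0.107 = 24,420 g.
Volume: 24,420 g ÷ 1.1 g/mL = 22,200 mL.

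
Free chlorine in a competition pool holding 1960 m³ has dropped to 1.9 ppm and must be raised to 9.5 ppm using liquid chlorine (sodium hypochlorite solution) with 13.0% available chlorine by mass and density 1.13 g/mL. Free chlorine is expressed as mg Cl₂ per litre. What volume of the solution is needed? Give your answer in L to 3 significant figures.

Volume: 1960 m³ = 1,960,000 L.
Chlorine deficit: 9.5 − 1.9 = 7.6 ppm = 7.6 mg/L as Cl₂.
Cl₂ equivalent needed: 7.6 mg/L × 1,960,000 L = 14,900,000 mg = 14,900 g.
Product at 13.0% available chlorine: 14,900 / 0.13 = 114,600 g.
Volume at density 1.13 g/mL: 114,600 g ÷ 1.13 g/mL = 101,400 mL.

101 L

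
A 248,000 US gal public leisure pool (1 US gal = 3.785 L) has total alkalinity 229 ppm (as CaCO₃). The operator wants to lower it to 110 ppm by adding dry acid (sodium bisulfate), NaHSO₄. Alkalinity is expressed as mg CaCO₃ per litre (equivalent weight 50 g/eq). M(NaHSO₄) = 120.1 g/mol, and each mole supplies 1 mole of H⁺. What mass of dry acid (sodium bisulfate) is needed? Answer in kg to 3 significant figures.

268 kg

Volume: 248,000 US gal × 3.785 L/gal = 938,680 L.
Alkalinity to neutralize: (229 − 110) = 119 mg/L as CaCO₃ × 938,680 L = 111,700 g as CaCO₃.
Equivalents of H⁺ required: 111,700 ÷ 50 g/eq = 2234 eq = 2234 mol NaHSO₄.
Mass of NaHSO₄: 2234 × 120.1 = 268,300 g.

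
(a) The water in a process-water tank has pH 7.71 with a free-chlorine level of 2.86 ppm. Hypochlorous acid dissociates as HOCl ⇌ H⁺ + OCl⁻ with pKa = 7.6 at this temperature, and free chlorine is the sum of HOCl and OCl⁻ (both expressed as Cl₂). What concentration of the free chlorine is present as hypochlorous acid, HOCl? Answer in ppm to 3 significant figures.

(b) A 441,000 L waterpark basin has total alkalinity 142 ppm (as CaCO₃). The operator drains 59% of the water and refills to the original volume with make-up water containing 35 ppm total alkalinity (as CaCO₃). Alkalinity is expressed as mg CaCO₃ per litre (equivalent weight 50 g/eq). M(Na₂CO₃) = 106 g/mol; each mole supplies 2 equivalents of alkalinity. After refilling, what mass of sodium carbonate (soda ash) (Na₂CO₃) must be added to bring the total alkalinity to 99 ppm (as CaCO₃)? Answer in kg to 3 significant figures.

(a) [OCl⁻]/[HOCl] = 10^(pH − pKa) = 10^(7.71 − 7.6) = 10^0.11 = 1.288.
(a) Fraction as HOCl = 1 / (1 + 1.288) = 0.437.
(a) HOCl = 0.437 × 2.86 ppm = 1.25 ppm.

(b) After draining 59% and refilling: 142 × 0.41 + 35 × 0.59 = 78.87 ppm.
(b) Deficit to target: 99 − 78.87 = 20.13 mg/L.
(b) As CaCO₃: 20.13 mg/L × 441,000 L = 8877 g; ÷ 50 g/eq ÷ 2 = 88.77 mol Na₂CO₃.
(b) Mass: 88.77 × 106 = 9410 g.

(a) 1.25 ppm; (b) 9.41 kg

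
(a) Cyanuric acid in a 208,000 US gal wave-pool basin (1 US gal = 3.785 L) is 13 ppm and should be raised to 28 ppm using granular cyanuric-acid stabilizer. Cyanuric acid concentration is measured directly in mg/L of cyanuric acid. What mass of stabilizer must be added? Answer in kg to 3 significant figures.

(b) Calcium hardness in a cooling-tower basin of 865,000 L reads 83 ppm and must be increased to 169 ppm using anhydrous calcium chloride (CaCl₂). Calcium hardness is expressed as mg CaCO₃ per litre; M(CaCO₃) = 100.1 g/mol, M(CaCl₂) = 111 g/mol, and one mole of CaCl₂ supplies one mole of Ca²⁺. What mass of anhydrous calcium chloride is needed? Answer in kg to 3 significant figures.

(a) 11.8 kg; (b) 82.5 kg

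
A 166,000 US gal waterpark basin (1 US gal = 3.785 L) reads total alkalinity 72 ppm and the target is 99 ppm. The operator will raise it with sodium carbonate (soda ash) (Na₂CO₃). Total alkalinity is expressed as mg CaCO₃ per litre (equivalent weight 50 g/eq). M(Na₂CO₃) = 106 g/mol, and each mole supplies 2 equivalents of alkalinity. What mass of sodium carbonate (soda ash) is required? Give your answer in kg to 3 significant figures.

18.0 kg

Volume: 166,000 US gal × 3.785 L/gal = 628,310 L.
Alkalinity to add: (99 − 72) = 27 mg/L as CaCO₃ × 628,310 L = 16,960 g as CaCO₃.
Equivalents: 16,960 g ÷ 50 g/eq = 339.3 eq.
Each mole of Na₂CO₃ supplies 2 eq, so 339.3 / 2 = 169.6 mol.
Mass: 169.6 mol × 106 g/mol = 17,980 g.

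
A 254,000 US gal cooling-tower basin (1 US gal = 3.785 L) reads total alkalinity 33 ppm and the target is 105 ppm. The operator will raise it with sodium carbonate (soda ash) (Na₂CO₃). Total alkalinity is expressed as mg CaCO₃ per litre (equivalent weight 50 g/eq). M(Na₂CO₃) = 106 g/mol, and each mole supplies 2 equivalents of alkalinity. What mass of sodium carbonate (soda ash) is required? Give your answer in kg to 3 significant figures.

73.4 kg

Volume: 254,000 US gal × 3.785 L/gal = 961,390 L.
Alkalinity to add: (105 − 33) = 72 mg/L as CaCO₃ × 961,390 L = 69,220 g as CaCO₃.
Equivalents: 69,220 g ÷ 50 g/eq = 1384 eq.
Each mole of Na₂CO₃ supplies 2 eq, so 1384 / 2 = 692.2 mol.
Mass: 692.2 mol × 106 g/mol = 73,370 g.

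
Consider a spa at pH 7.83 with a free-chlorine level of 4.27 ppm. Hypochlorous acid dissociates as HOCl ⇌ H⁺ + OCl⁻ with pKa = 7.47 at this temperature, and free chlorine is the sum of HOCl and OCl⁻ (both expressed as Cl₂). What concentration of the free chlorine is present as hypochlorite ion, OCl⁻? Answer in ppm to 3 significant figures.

2.97 ppm

[OCl⁻]/[HOCl] = 10^(pH − pKa) = 10^(7.83 − 7.47) = 10^0.36 = 2.291.
Fraction as HOCl = 1 / (1 + 2.291) = 0.3039.
OCl⁻ = (1 − 0.3039) × 4.27 ppm = 2.972 ppm.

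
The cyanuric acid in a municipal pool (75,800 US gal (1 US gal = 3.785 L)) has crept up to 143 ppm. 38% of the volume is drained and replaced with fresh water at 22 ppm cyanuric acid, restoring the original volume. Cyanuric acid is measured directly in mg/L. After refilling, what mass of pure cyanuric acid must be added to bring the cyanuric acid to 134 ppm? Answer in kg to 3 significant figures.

10.6 kg

Volume: 75,800 US gal × 3.785 L/gal = 286,903 L.
After draining 38% and refilling: 143 × 0.62 + 22 × 0.38 = 97.02 ppm.
Deficit to target: 134 − 97.02 = 36.98 mg/L.
Mass: 36.98 mg/L × 286,903 L = 10,610 g cyanuric acid.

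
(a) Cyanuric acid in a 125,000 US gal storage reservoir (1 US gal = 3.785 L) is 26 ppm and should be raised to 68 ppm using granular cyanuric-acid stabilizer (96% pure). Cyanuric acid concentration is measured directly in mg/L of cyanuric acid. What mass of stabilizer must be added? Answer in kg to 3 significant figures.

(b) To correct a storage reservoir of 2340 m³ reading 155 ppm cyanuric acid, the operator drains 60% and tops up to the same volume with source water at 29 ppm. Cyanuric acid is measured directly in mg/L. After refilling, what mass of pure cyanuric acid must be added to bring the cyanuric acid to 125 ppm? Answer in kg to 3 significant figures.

(a) 20.7 kg; (b) 107 kg

(a) Volume: 125,000 US gal × 3.785 L/gal = 473,125 L.
(a) CYA to add: (68 − 26) = 42 mg/L × 473,125 L = 19,870 g cyanuric acid.
(a) At 96% purity: 19,870 / 0.96 = 20,700 g product.

(b) Volume: 2340 m³ = 2,340,000 L.
(b) After draining 60% and refilling: 155 × 0.40 + 29 × 0.60 = 79.4 ppm.
(b) Deficit to target: 125 − 79.4 = 45.6 mg/L.
(b) Mass: 45.6 mg/L × 2,340,000 L = 106,700 g cyanuric acid.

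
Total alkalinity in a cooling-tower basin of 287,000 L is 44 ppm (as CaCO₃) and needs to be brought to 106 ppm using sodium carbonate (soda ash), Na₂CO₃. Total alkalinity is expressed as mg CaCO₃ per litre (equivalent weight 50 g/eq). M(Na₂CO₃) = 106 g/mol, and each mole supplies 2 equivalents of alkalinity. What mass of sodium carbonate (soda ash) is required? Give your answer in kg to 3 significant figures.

Alkalinity to add: (106 − 44) = 62 mg/L as CaCO₃ × 287,000 L = 17,790 g as CaCO₃.
Equivalents: 17,790 g ÷ 50 g/eq = 355.9 eq.
Each mole of Na₂CO₃ supplies 2 eq, so 355.9 / 2 = 177.9 mol.
Mass: 177.9 mol × 106 g/mol = 18,860 g.

18.9 kg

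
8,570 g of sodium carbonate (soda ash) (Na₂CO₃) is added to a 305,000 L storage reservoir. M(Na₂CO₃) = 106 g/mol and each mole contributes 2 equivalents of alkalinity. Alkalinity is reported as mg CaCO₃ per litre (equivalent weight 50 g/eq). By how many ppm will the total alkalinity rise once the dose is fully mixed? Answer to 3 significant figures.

26.5 ppm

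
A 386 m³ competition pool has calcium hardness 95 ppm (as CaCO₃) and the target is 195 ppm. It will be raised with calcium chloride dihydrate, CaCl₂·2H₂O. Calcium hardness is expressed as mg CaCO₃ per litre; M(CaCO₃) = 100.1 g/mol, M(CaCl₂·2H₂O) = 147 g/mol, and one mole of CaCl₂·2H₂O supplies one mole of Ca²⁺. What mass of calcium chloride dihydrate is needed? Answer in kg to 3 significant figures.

56.7 kg

Volume: 386 m³ = 386,000 L.
Hardness to add: (195 − 95) = 100 mg/L as CaCO₃ × 386,000 L = 38,600 g as CaCO₃.
Moles of Ca²⁺ (1 mol Ca²⁺ ≡ 1 mol CaCO₃): 38,600 / 100.1 g/mol = 385.6 mol.
Mass of CaCl₂·2H₂O: 385.6 × 147 = 56,690 g.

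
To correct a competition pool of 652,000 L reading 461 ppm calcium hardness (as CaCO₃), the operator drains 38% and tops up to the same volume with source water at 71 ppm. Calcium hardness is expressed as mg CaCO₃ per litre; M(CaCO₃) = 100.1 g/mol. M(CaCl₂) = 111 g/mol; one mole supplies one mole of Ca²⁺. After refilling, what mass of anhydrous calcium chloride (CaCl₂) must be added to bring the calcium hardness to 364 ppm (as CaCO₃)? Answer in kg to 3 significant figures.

37.0 kg

After draining 38% and refilling: 461 × 0.62 + 71 × 0.38 = 312.8 ppm.
Deficit to target: 364 − 312.8 = 51.2 mg/L.
As CaCO₃: 51.2 mg/L × 652,000 L = 33,380 g; ÷ 100.1 = 333.5 mol Ca²⁺.
Mass: 333.5 × 111 = 37,020 g.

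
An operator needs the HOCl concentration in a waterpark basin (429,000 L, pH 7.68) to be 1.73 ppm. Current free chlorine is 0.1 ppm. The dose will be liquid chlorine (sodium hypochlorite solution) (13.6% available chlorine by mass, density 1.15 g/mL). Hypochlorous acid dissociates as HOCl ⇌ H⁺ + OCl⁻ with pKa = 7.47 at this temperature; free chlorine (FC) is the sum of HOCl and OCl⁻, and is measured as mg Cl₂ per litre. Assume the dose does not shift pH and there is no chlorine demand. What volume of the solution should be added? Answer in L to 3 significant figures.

12.2 L

[OCl⁻]/[HOCl] = 10^(pH − pKa) = 10^(7.68 − 7.47) = 1.622; fraction as HOCl = 1/(1 + 1.622) = 0.3814.
Free chlorine required for 1.73 ppm HOCl: 1.73 / 0.3814 = 4.536 ppm.
FC to add: 4.536 − 0.1 = 4.436 mg/L as Cl₂.
Cl₂ equivalent: 4.436 mg/L × 429,000 L = 1903 g.
Product at 13.6% available Cl: 1903 / 0.136 = 13,990 g.
Volume: 13,990 g ÷ 1.15 g/mL = 12,170 mL.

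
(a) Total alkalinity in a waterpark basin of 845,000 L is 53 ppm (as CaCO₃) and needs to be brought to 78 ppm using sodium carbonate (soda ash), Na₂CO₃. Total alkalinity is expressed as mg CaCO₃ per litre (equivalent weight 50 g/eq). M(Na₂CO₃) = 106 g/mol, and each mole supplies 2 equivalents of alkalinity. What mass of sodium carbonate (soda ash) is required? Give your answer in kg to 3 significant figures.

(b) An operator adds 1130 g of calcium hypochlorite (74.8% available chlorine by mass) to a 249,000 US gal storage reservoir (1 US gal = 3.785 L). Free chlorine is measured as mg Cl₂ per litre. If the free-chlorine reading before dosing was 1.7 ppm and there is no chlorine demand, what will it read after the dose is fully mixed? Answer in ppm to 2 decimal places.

(a) 22.4 kg; (b) 2.60 ppm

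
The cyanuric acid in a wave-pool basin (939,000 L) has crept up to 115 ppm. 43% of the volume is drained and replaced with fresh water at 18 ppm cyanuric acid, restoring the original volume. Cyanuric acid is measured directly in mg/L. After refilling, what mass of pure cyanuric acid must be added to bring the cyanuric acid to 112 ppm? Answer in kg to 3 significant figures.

36.3 kg

After draining 43% and refilling: 115 × 0.57 + 18 × 0.43 = 73.29 ppm.
Deficit to target: 112 − 73.29 = 38.71 mg/L.
Mass: 38.71 mg/L × 939,000 L = 36,350 g cyanuric acid.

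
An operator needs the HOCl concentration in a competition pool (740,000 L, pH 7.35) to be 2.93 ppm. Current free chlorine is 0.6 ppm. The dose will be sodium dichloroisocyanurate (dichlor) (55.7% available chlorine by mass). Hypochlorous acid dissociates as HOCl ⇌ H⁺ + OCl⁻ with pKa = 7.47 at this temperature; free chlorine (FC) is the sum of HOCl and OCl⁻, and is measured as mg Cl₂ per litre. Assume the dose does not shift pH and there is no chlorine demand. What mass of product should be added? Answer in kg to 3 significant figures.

6.05 kg

[OCl⁻]/[HOCl] = 10^(pH − pKa) = 10^(7.35 − 7.47) = 0.7586; fraction as HOCl = 1/(1 + 0.7586) = 0.5686.
Free chlorine required for 2.93 ppm HOCl: 2.93 / 0.5686 = 5.153 ppm.
FC to add: 5.153 − 0.6 = 4.553 mg/L as Cl₂.
Cl₂ equivalent: 4.553 mg/L × 740,000 L = 3369 g.
Product at 55.7% available Cl: 3369 / 0.557 = 6048 g.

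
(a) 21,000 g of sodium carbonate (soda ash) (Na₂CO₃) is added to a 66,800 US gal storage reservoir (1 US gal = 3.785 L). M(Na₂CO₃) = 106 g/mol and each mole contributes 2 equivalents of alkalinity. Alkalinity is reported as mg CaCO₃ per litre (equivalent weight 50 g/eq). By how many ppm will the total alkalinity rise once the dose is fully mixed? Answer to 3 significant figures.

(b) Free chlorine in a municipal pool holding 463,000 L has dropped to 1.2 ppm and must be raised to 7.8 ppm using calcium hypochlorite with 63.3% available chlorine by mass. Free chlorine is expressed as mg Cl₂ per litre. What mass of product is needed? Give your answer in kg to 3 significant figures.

(a) 78.4 ppm; (b) 4.83 kg

(a) Volume: 66,800 US gal × 3.785 L/gal = 252,838 L.
(a) Moles of Na₂CO₃: 21,000 g ÷ 106 g/mol = 198.1 mol → 396.2 eq of alkalinity.
(a) As CaCO₃: 396.2 eq × 50 g/eq = 19,810 g.
(a) Rise: 19,810 g / 252,838 L × 1000 = 78.36 mg/L.

(b) Chlorine deficit: 7.8 − 1.2 = 6.6 ppm = 6.6 mg/L as Cl₂.
(b) Cl₂ equivalent needed: 6.6 mg/L × 463,000 L = 3,056,000 mg = 3056 g.
(b) Product at 63.3% available chlorine: 3056 / 0.633 = 4827 g.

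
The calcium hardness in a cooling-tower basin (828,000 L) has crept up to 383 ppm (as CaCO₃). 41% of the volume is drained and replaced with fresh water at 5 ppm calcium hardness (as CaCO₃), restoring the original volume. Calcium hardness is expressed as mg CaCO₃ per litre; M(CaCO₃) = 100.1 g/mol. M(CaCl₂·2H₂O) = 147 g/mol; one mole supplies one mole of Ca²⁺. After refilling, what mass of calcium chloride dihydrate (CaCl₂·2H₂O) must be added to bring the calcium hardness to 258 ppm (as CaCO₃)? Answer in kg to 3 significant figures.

After draining 41% and refilling: 383 × 0.59 + 5 × 0.41 = 228.02 ppm.
Deficit to target: 258 − 228.02 = 29.98 mg/L.
As CaCO₃: 29.98 mg/L × 828,000 L = 24,820 g; ÷ 100.1 = 248 mol Ca²⁺.
Mass: 248 × 147 = 36,450 g.

36.5 kg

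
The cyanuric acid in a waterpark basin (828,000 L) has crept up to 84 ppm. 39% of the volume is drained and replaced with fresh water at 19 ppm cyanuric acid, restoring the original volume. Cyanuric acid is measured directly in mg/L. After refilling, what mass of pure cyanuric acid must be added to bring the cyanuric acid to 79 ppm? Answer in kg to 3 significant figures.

After draining 39% and refilling: 84 × 0.61 + 19 × 0.39 = 58.65 ppm.
Deficit to target: 79 − 58.65 = 20.35 mg/L.
Mass: 20.35 mg/L × 828,000 L = 16,850 g cyanuric acid.

16.8 kg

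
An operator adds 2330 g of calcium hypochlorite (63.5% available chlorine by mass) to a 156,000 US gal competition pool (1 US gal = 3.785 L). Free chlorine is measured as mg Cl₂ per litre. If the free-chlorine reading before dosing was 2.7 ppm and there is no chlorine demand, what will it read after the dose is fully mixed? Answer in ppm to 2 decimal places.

Volume: 156,000 US gal × 3.785 L/gal = 590,460 L.
Available chlorine delivered: 2330 g × 0.635 = 1480 g as Cl₂.
Concentration rise: 1480 g / 590,460 L = 2.506 mg/L = 2.51 ppm.
Final FC: 2.7 + 2.51 = 5.21 ppm.

5.21 ppm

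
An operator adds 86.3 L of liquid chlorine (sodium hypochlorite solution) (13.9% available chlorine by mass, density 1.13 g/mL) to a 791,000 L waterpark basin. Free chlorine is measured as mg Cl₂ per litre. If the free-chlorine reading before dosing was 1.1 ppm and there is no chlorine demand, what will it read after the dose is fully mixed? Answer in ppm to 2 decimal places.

18.24 ppm

Mass of solution: 86.3 L × 1000 mL/L × 1.13 g/mL = 97,520 g.
Available chlorine delivered: 97,520 g × 0.139 = 13,560 g as Cl₂.
Concentration rise: 13,560 g / 791,000 L = 17.14 mg/L = 17.14 ppm.
Final FC: 1.1 + 17.14 = 18.24 ppm.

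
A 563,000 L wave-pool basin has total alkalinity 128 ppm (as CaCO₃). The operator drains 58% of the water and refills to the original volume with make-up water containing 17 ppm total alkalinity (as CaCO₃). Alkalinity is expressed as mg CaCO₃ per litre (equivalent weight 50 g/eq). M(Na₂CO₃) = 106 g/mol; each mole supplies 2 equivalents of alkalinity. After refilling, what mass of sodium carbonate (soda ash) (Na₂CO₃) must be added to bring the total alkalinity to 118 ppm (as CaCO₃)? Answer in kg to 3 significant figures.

After draining 58% and refilling: 128 × 0.42 + 17 × 0.58 = 63.62 ppm.
Deficit to target: 118 − 63.62 = 54.38 mg/L.
As CaCO₃: 54.38 mg/L × 563,000 L = 30,620 g; ÷ 50 g/eq ÷ 2 = 306.2 mol Na₂CO₃.
Mass: 306.2 × 106 = 32,450 g.

32.5 kg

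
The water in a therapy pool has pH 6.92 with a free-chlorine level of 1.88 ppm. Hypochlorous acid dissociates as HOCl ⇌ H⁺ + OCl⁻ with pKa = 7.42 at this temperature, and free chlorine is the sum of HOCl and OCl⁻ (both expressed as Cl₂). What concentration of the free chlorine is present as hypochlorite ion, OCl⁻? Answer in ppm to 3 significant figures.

0.452 ppm

[OCl⁻]/[HOCl] = 10^(pH − pKa) = 10^(6.92 − 7.42) = 10^-0.50 = 0.3162.
Fraction as HOCl = 1 / (1 + 0.3162) = 0.7597.
OCl⁻ = (1 − 0.7597) × 1.88 ppm = 0.4517 ppm.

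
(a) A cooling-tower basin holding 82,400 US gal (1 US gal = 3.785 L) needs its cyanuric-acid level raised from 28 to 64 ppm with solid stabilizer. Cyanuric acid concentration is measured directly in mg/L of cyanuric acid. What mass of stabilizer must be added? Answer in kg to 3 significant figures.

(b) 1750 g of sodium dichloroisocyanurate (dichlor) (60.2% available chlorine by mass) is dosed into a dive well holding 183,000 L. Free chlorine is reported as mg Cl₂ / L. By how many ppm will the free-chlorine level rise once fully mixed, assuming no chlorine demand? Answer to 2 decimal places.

(a) Volume: 82,400 US gal × 3.785 L/gal = 311,884 L.
(a) CYA to add: (64 − 28) = 36 mg/L × 311,884 L = 11,230 g cyanuric acid.

(b) Available chlorine delivered: 1750 g × 0.602 = 1054 g as Cl₂.
(b) Concentration rise: 1054 g / 183,000 L = 5.757 mg/L = 5.76 ppm.

(a) 11.2 kg; (b) 5.76 ppm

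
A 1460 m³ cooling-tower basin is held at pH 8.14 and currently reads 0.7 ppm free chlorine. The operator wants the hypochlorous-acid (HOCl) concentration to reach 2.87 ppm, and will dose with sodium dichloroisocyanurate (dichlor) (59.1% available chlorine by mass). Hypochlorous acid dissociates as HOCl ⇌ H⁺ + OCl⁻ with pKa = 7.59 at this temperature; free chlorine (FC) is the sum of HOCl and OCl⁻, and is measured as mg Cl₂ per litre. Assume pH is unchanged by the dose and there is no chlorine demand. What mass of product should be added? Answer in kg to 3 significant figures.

30.5 kg

Volume: 1460 m³ = 1,460,000 L.
[OCl⁻]/[HOCl] = 10^(pH − pKa) = 10^(8.14 − 7.59) = 3.548; fraction as HOCl = 1/(1 + 3.548) = 0.2199.
Free chlorine required for 2.87 ppm HOCl: 2.87 / 0.2199 = 13.05 ppm.
FC to add: 13.05 − 0.7 = 12.35 mg/L as Cl₂.
Cl₂ equivalent: 12.35 mg/L × 1,460,000 L = 18,040 g.
Product at 59.1% available Cl: 18,040 / 0.591 = 30,520 g.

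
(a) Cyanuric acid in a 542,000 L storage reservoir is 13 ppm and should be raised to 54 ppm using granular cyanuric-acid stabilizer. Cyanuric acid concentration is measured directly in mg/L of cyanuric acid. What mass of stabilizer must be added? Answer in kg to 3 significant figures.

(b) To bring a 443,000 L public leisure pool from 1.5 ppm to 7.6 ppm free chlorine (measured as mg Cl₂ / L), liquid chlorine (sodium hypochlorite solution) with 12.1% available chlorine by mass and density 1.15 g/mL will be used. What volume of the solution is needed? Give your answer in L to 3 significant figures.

(a) 22.2 kg; (b) 19.4 L

(a) CYA to add: (54 − 13) = 41 mg/L × 542,000 L = 22,220 g cyanuric acid.

(b) Chlorine deficit: 7.6 − 1.5 = 6.1 ppm = 6.1 mg/L as Cl₂.
(b) Cl₂ equivalent needed: 6.1 mg/L × 443,000 L = 2,702,000 mg = 2702 g.
(b) Product at 12.1% available chlorine: 2702 / 0.121 = 22,330 g.
(b) Volume at density 1.15 g/mL: 22,330 g ÷ 1.15 g/mL = 19,420 mL.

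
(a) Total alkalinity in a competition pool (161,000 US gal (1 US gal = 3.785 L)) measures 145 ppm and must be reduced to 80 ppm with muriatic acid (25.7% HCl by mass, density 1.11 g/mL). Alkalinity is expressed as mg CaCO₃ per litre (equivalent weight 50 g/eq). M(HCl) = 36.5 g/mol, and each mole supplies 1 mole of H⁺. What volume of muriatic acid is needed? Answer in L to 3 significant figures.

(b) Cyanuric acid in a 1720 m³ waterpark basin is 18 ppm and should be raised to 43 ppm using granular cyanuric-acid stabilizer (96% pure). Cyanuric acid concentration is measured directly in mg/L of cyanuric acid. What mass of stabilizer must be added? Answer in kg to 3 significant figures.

(a) Volume: 161,000 US gal × 3.785 L/gal = 609,385 L.
(a) Alkalinity to neutralize: (145 − 80) = 65 mg/L as CaCO₃ × 609,385 L = 39,610 g as CaCO₃.
(a) Equivalents of H⁺ required: 39,610 ÷ 50 g/eq = 792.2 eq = 792.2 mol HCl.
(a) Mass of HCl: 792.2 × 36.5 = 28,920 g.
(a) Mass of 25.7% solution: 28,920 / 0.257 = 112,500 g.
(a) Volume: 112,500 g ÷ 1.11 g/mL = 101,400 mL.

(b) Volume: 1720 m³ = 1,720,000 L.
(b) CYA to add: (43 − 18) = 25 mg/L × 1,720,000 L = 43,000 g cyanuric acid.
(b) At 96% purity: 43,000 / 0.96 = 44,790 g product.

(a) 101 L; (b) 44.8 kg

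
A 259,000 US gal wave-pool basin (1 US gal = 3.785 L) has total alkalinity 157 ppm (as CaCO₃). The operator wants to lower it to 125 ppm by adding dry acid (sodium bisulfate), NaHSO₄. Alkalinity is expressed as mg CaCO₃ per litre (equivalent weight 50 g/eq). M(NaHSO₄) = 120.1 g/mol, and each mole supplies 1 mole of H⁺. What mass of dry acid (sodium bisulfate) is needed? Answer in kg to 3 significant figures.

Volume: 259,000 US gal × 3.785 L/gal = 980,315 L.
Alkalinity to neutralize: (157 − 125) = 32 mg/L as CaCO₃ × 980,315 L = 31,370 g as CaCO₃.
Equivalents of H⁺ required: 31,370 ÷ 50 g/eq = 627.4 eq = 627.4 mol NaHSO₄.
Mass of NaHSO₄: 627.4 × 120.1 = 75,350 g.

75.4 kg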